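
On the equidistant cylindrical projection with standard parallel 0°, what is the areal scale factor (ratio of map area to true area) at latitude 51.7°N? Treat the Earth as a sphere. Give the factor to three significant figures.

For the equirectangular projection with φ₀ = 0 (plate carrée), h = 1 along meridians and k = sec φ along parallels.
Areal scale = h·k = 1 × sec φ; at 51.7°, h = 1.000, k = 1.613, so h·k = 1.613.

1.61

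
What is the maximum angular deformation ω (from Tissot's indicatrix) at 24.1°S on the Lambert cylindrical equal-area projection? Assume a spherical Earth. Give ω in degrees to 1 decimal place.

The Lambert cylindrical equal-area projection is the cylindrical equal-area projection with its standard parallel at the equator (φ₀ = 0). For cylindrical equal-area with standard parallel φ₀, h = cos φ / cos φ₀ and k = cos φ₀ / cos φ, so h·k = 1.
At 24.1°: h = 0.9128, k = 1.095; principal scales a = 1.095, b = 0.9128.
sin(ω/2) = (a − b)/(a + b) = 0.1827/2.008 = 0.09095, so ω = 2 arcsin(0.09095) ≈ 10.4°.

10.4°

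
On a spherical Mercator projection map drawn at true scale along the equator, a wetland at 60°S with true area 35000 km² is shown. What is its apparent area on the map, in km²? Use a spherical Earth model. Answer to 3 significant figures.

For Mercator, h = k = sec φ (a conformal cylindrical projection has a single point scale, 1/cos φ).
Areal scale = k² = sec²φ = 1/cos²(60°) = 1/0.5000² = 4.000.
Apparent area = 35000 × 4.000 ≈ 140000 km².

140000 km²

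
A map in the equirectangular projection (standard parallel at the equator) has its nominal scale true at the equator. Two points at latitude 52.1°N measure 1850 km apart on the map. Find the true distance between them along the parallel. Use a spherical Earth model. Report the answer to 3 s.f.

1140 km

Plate carrée maps x = Rλ, y = Rφ. The meridian scale is h = 1 and the parallel scale is k = 1/cos φ = sec φ.
Along the parallel at 52.1°, map distances are exaggerated by k = sec 52.1° = 1.628.
True distance = 1850 / 1.628 = 1850 × cos 52.1° ≈ 1140 km.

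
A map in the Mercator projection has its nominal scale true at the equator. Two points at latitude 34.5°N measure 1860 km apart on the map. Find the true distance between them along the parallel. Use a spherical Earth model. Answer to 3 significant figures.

1530 km

The Mercator projection is conformal; its linear scale factor is the same in every direction and equals sec φ = 1/cos φ.
Along the parallel at 34.5°, map distances are exaggerated by k = sec 34.5° = 1.213.
True distance = 1860 / 1.213 = 1860 × cos 34.5° ≈ 1530 km.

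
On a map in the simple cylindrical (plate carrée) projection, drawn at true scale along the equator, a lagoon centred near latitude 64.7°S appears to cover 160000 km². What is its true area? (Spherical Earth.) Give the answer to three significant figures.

68400 km²

Plate carrée maps x = Rλ, y = Rφ. The meridian scale is h = 1 and the parallel scale is k = 1/cos φ = sec φ.
Areal scale = h·k = 1 × sec φ; at 64.7°, h = 1.000, k = 2.340, so h·k = 2.340.
True area = apparent / (areal scale) = 160000 / 2.340 ≈ 68400 km².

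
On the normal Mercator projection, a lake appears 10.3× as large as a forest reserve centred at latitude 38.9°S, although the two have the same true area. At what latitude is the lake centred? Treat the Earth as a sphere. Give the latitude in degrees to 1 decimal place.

Mercator areal scale is sec²φ, so apparent-area ratio = sec²φ₁ / sec²φ₂ = cos²φ₂ / cos²φ₁.
cos²φ₂ / cos²φ₁ = 10.3  ⇒  cos φ₁ = cos 38.9° / √10.3 = 0.7782/3.209 = 0.2425.
φ₁ = arccos(0.2425) ≈ 76.0°.

76.0°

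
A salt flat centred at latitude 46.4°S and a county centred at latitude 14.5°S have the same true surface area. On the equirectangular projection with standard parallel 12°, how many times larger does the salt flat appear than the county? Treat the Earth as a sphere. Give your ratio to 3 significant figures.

1.40

The equidistant cylindrical projection with φ₀ = 12° has h = 1 (meridians true) and k = cos φ₀ / cos φ along parallels.
Areal scale at 46.4°: h·k = 1.000 × 1.418 = 1.418.
Areal scale at 14.5°: h·k = 1.000 × 1.010 = 1.010.
Ratio = 1.418/1.010 ≈ 1.40.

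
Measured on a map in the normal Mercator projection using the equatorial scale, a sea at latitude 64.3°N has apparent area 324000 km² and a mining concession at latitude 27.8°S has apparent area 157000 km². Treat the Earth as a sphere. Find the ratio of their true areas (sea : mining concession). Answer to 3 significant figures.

Mercator's areal exaggeration is sec²φ; hence true area = (apparent area) · cos²φ.
True area of sea: 324000 × cos²(64.3°) = 324000 × 0.1881 = 60930 km².
True area of mining concession: 157000 × cos²(27.8°) = 157000 × 0.7825 = 122800 km².
Ratio = 60930 / 122800 ≈ 0.496.

0.496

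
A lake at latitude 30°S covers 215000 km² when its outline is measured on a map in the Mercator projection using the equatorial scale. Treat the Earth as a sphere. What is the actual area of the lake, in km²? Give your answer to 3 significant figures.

161000 km²

The Mercator projection is conformal; its linear scale factor is the same in every direction and equals sec φ = 1/cos φ.
Areal scale = k² = sec²φ = 1/cos²(30°) = 1/0.8660² = 1.333.
True area = apparent / (areal scale) = 215000 / 1.333 ≈ 161000 km².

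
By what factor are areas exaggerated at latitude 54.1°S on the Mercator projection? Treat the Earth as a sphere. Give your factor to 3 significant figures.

2.91

Mercator is conformal, so the point scale is isotropic: h = k = sec φ = 1/cos φ.
Areal scale = k² = sec²φ = 1/cos²(54.1°) = 1/0.5864² = 2.908.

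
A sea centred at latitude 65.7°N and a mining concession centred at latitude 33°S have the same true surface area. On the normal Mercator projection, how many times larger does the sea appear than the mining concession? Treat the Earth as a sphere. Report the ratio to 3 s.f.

Mercator is conformal with k = sec φ, so areal scale = k² = sec²φ.
At 65.7°: sec²(65.7°) = 1/0.4115² = 5.905.
At 33°: sec²(33°) = 1/0.8387² = 1.422.
Ratio = 5.905/1.422 = cos²(33°)/cos²(65.7°) ≈ 4.15.

4.15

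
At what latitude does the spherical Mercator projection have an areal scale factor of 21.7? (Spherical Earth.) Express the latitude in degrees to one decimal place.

Mercator areal scale is sec²φ.
sec²φ = 21.7  ⇒  cos²φ = 0.04608  ⇒  cos φ = 0.2147.
φ = arccos(0.2147) ≈ 77.6°.

77.6°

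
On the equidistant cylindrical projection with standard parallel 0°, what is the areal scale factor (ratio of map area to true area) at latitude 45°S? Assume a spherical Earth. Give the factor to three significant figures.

Plate carrée maps x = Rλ, y = Rφ. The meridian scale is h = 1 and the parallel scale is k = 1/cos φ = sec φ.
Areal scale = h·k = 1 × sec φ; at 45°, h = 1.000, k = 1.414, so h·k = 1.414.

1.41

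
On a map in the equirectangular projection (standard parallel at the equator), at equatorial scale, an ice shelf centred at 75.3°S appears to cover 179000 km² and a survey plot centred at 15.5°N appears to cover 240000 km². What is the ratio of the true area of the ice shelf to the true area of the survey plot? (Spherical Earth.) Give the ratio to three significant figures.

0.196

Plate carrée has h = 1 and k = sec φ, giving areal scale sec φ; true area = (apparent area) · cos φ.
True area of ice shelf: 179000 × cos(75.3°) = 179000 × 0.2538 = 45420 km².
True area of survey plot: 240000 × cos(15.5°) = 240000 × 0.9636 = 231300 km².
Ratio = 45420 / 231300 ≈ 0.196.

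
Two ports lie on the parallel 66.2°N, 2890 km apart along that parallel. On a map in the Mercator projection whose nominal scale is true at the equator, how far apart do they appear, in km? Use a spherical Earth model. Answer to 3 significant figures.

7160 km

For Mercator, h = k = sec φ (a conformal cylindrical projection has a single point scale, 1/cos φ).
Along the parallel, k = sec 66.2° = 1/0.4035 = 2.478.
Map distance = 2890 × 2.478 ≈ 7160 km.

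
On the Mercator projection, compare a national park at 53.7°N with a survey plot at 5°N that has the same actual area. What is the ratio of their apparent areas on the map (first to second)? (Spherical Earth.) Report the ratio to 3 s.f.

Mercator areal scale is sec²φ.
At 53.7°: sec²(53.7°) = 1/0.5920² = 2.853.
At 5°: sec²(5°) = 1/0.9962² = 1.008.
Ratio = 2.853/1.008 = cos²(5°)/cos²(53.7°) ≈ 2.83.

2.83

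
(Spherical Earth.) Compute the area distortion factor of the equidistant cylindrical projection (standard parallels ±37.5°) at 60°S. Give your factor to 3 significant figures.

1.59

The equidistant cylindrical projection with φ₀ = 37.5° has h = 1 (meridians true) and k = cos φ₀ / cos φ along parallels.
Areal scale = h·k = 1 × cos φ₀ / cos φ; at 60°, h = 1.000, k = 1.587, so h·k = 1.587.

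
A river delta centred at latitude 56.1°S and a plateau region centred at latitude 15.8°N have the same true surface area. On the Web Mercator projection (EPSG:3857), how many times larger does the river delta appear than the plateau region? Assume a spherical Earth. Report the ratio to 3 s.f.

Mercator areal scale is sec²φ.
At 56.1°: sec²(56.1°) = 1/0.5577² = 3.215.
At 15.8°: sec²(15.8°) = 1/0.9622² = 1.080.
Ratio = 3.215/1.080 = cos²(15.8°)/cos²(56.1°) ≈ 2.98.

2.98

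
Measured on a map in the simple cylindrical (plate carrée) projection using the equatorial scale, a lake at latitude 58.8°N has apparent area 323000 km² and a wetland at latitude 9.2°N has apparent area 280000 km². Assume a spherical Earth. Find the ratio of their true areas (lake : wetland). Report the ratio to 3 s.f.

On the plate carrée, areal scale = h·k = 1 × sec φ, so true area = apparent × cos φ.
True area of lake: 323000 × cos(58.8°) = 323000 × 0.5180 = 167300 km².
True area of wetland: 280000 × cos(9.2°) = 280000 × 0.9871 = 276400 km².
Ratio = 167300 / 276400 ≈ 0.605.

0.605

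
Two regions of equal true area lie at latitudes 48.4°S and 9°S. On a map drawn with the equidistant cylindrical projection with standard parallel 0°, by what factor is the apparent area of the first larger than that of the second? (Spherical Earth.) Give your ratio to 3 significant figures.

1.49

Plate carrée maps x = Rλ, y = Rφ. The meridian scale is h = 1 and the parallel scale is k = 1/cos φ = sec φ.
Areal scale at 48.4°: h·k = 1.000 × 1.506 = 1.506.
Areal scale at 9°: h·k = 1.000 × 1.012 = 1.012.
Ratio = 1.506/1.012 ≈ 1.49.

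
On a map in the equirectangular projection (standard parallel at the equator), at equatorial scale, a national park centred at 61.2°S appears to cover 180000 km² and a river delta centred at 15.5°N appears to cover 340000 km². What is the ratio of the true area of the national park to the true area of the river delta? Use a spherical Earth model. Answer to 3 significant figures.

Plate carrée has h = 1 and k = sec φ, giving areal scale sec φ; true area = (apparent area) · cos φ.
True area of national park: 180000 × cos(61.2°) = 180000 × 0.4818 = 86720 km².
True area of river delta: 340000 × cos(15.5°) = 340000 × 0.9636 = 327600 km².
Ratio = 86720 / 327600 ≈ 0.265.

0.265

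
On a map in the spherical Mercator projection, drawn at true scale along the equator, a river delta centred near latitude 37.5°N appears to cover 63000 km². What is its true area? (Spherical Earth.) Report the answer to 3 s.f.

The Mercator projection is conformal; its linear scale factor is the same in every direction and equals sec φ = 1/cos φ.
Areal scale = k² = sec²φ = 1/cos²(37.5°) = 1/0.7934² = 1.589.
True area = apparent / (areal scale) = 63000 / 1.589 ≈ 39700 km².

39700 km²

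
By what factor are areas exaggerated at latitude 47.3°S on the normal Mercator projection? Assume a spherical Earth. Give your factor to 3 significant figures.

Mercator is conformal, so the point scale is isotropic: h = k = sec φ = 1/cos φ.
Areal scale = k² = sec²φ = 1/cos²(47.3°) = 1/0.6782² = 2.174.

2.17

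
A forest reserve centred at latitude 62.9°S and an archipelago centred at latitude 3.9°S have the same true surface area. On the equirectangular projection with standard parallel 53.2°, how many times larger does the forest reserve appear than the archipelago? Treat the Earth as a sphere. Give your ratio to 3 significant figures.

With standard parallel φ₀ = 53.2°, the equirectangular projection gives x = Rλ cos φ₀, y = Rφ, so h = 1 and k = cos 53.2° / cos φ.
Areal scale at 62.9°: h·k = 1.000 × 1.315 = 1.315.
Areal scale at 3.9°: h·k = 1.000 × 0.6004 = 0.6004.
Ratio = 1.315/0.6004 ≈ 2.19.

2.19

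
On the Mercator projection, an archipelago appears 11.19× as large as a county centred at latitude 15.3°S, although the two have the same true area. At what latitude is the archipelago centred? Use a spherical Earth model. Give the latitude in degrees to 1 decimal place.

73.2°

For equal true areas on Mercator, apparent areas scale as sec²φ, so the ratio is cos²φ₂ / cos²φ₁.
cos²φ₂ / cos²φ₁ = 11.19  ⇒  cos φ₁ = cos 15.3° / √11.19 = 0.9646/3.345 = 0.2883.
φ₁ = arccos(0.2883) ≈ 73.2°.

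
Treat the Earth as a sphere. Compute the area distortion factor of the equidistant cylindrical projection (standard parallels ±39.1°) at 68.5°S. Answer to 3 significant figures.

2.12

The equidistant cylindrical projection with φ₀ = 39.1° has h = 1 (meridians true) and k = cos φ₀ / cos φ along parallels.
Areal scale = h·k = 1 × cos φ₀ / cos φ; at 68.5°, h = 1.000, k = 2.117, so h·k = 2.117.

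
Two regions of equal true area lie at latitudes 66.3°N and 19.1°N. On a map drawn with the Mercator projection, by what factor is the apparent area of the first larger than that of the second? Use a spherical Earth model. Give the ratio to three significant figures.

5.53

Mercator is conformal with k = sec φ, so areal scale = k² = sec²φ.
At 66.3°: sec²(66.3°) = 1/0.4019² = 6.190.
At 19.1°: sec²(19.1°) = 1/0.9449² = 1.120.
Ratio = 6.190/1.120 = cos²(19.1°)/cos²(66.3°) ≈ 5.53.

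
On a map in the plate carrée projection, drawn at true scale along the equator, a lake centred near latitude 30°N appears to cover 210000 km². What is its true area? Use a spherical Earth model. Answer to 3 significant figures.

182000 km²

Plate carrée maps x = Rλ, y = Rφ. The meridian scale is h = 1 and the parallel scale is k = 1/cos φ = sec φ.
Areal scale = h·k = 1 × sec φ; at 30°, h = 1.000, k = 1.155, so h·k = 1.155.
True area = apparent / (areal scale) = 210000 / 1.155 ≈ 182000 km².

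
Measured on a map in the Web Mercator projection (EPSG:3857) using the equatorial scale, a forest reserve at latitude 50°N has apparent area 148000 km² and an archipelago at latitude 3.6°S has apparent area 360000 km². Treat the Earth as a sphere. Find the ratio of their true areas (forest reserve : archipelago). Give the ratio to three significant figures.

0.171

On Mercator the areal scale is sec²φ, so true area = apparent × cos²φ.
True area of forest reserve: 148000 × cos²(50°) = 148000 × 0.4132 = 61150 km².
True area of archipelago: 360000 × cos²(3.6°) = 360000 × 0.9961 = 358600 km².
Ratio = 61150 / 358600 ≈ 0.171.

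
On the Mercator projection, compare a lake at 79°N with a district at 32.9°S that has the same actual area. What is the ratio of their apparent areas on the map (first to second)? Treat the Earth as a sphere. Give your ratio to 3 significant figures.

19.4

Mercator areal scale is sec²φ.
At 79°: sec²(79°) = 1/0.1908² = 27.47.
At 32.9°: sec²(32.9°) = 1/0.8396² = 1.419.
Ratio = 27.47/1.419 = cos²(32.9°)/cos²(79°) ≈ 19.4.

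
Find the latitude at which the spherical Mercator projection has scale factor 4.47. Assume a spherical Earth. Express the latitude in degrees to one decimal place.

Mercator scale is k = sec φ = 1/cos φ.
1/cos φ = 4.47  ⇒  cos φ = 0.2237  ⇒  φ = arccos(0.2237) ≈ 77.1°.

77.1°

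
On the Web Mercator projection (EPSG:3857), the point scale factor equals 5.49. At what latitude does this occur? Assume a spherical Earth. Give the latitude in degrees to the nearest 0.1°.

Mercator scale is k = sec φ = 1/cos φ.
1/cos φ = 5.49  ⇒  cos φ = 0.1821  ⇒  φ = arccos(0.1821) ≈ 79.5°.

79.5°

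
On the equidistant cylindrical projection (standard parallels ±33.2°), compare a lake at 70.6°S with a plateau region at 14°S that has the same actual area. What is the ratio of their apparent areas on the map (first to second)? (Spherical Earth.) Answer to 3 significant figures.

2.92

With standard parallel φ₀ = 33.2°, the equirectangular projection gives x = Rλ cos φ₀, y = Rφ, so h = 1 and k = cos 33.2° / cos φ.
Areal scale at 70.6°: h·k = 1.000 × 2.519 = 2.519.
Areal scale at 14°: h·k = 1.000 × 0.8624 = 0.8624.
Ratio = 2.519/0.8624 ≈ 2.92.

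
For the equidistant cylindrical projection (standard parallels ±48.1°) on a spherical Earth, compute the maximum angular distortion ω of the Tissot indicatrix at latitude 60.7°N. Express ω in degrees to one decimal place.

The equidistant cylindrical projection with φ₀ = 48.1° has h = 1 (meridians true) and k = cos φ₀ / cos φ along parallels.
At 60.7°: h = 1.000, k = 1.365; principal scales a = 1.365, b = 1.000.
sin(ω/2) = (a − b)/(a + b) = 0.3646/2.365 = 0.1542, so ω = 2 arcsin(0.1542) ≈ 17.7°.

17.7°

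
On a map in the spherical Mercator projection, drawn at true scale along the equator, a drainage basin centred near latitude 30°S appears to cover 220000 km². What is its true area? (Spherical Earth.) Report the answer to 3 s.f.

The Mercator projection is conformal; its linear scale factor is the same in every direction and equals sec φ = 1/cos φ.
Areal scale = k² = sec²φ = 1/cos²(30°) = 1/0.8660² = 1.333.
True area = apparent / (areal scale) = 220000 / 1.333 ≈ 165000 km².

165000 km²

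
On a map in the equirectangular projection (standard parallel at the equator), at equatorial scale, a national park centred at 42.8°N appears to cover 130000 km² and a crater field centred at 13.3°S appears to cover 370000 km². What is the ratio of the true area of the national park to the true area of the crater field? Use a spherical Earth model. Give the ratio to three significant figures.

0.265

On the plate carrée, areal scale = h·k = 1 × sec φ, so true area = apparent × cos φ.
True area of national park: 130000 × cos(42.8°) = 130000 × 0.7337 = 95380 km².
True area of crater field: 370000 × cos(13.3°) = 370000 × 0.9732 = 360100 km².
Ratio = 95380 / 360100 ≈ 0.265.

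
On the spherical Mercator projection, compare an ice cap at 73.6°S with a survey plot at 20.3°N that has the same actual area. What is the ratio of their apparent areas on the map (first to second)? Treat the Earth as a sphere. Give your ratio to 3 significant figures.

Mercator is conformal with k = sec φ, so areal scale = k² = sec²φ.
At 73.6°: sec²(73.6°) = 1/0.2823² = 12.54.
At 20.3°: sec²(20.3°) = 1/0.9379² = 1.137.
Ratio = 12.54/1.137 = cos²(20.3°)/cos²(73.6°) ≈ 11.0.

11.0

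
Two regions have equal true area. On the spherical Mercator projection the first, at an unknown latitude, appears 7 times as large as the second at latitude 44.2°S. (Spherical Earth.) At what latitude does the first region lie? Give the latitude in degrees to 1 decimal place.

Mercator areal scale is sec²φ, so apparent-area ratio = sec²φ₁ / sec²φ₂ = cos²φ₂ / cos²φ₁.
cos²φ₂ / cos²φ₁ = 7  ⇒  cos φ₁ = cos 44.2° / √7 = 0.7169/2.646 = 0.2710.
φ₁ = arccos(0.2710) ≈ 74.3°.

74.3°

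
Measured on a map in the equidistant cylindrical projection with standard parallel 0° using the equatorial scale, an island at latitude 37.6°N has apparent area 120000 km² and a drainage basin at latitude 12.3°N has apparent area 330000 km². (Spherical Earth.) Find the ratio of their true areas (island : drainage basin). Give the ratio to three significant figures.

0.295

On the plate carrée, areal scale = h·k = 1 × sec φ, so true area = apparent × cos φ.
True area of island: 120000 × cos(37.6°) = 120000 × 0.7923 = 95070 km².
True area of drainage basin: 330000 × cos(12.3°) = 330000 × 0.9770 = 322400 km².
Ratio = 95070 / 322400 ≈ 0.295.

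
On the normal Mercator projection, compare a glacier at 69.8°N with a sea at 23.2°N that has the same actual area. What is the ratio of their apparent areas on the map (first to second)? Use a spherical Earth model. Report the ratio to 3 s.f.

7.09

Mercator areal scale is sec²φ.
At 69.8°: sec²(69.8°) = 1/0.3453² = 8.387.
At 23.2°: sec²(23.2°) = 1/0.9191² = 1.184.
Ratio = 8.387/1.184 = cos²(23.2°)/cos²(69.8°) ≈ 7.09.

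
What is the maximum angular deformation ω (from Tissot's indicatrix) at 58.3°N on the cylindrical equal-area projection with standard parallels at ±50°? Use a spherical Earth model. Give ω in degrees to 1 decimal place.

A cylindrical equal-area projection with standard parallel φ₀ has meridian scale h = cos φ / cos φ₀ and parallel scale k = cos φ₀ / cos φ (so areas are preserved, h·k = 1).
At 58.3°: h = 0.8175, k = 1.223; principal scales a = 1.223, b = 0.8175.
sin(ω/2) = (a − b)/(a + b) = 0.4058/2.041 = 0.1988, so ω = 2 arcsin(0.1988) ≈ 22.9°.

22.9°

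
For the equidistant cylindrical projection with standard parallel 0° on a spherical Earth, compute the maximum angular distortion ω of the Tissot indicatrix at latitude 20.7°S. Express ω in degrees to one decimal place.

Plate carrée maps x = Rλ, y = Rφ. The meridian scale is h = 1 and the parallel scale is k = 1/cos φ = sec φ.
At 20.7°: h = 1.000, k = 1.069; principal scales a = 1.069, b = 1.000.
sin(ω/2) = (a − b)/(a + b) = 0.06901/2.069 = 0.03335, so ω = 2 arcsin(0.03335) ≈ 3.8°.

3.8°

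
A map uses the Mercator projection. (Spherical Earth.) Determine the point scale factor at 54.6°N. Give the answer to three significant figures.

1.73

The Mercator projection is conformal; its linear scale factor is the same in every direction and equals sec φ = 1/cos φ.
k = 1/cos 54.6° = 1/0.5793 = 1.726.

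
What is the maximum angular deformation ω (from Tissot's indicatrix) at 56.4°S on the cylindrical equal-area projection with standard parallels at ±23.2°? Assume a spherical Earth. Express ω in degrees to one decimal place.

Cylindrical equal-area (φ₀ = 23.2°): h = cos φ / cos 23.2° along meridians, k = cos 23.2° / cos φ along parallels; h·k = 1.
At 56.4°: h = 0.6021, k = 1.661; principal scales a = 1.661, b = 0.6021.
sin(ω/2) = (a − b)/(a + b) = 1.059/2.263 = 0.4679, so ω = 2 arcsin(0.4679) ≈ 55.8°.

55.8°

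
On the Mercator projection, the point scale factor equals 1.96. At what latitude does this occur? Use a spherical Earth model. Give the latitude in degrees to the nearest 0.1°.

59.3°

Mercator scale is k = sec φ = 1/cos φ.
1/cos φ = 1.96  ⇒  cos φ = 0.5102  ⇒  φ = arccos(0.5102) ≈ 59.3°.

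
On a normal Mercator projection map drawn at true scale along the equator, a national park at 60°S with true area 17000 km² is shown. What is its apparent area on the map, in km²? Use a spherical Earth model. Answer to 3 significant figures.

The Mercator projection is conformal; its linear scale factor is the same in every direction and equals sec φ = 1/cos φ.
Areal scale = k² = sec²φ = 1/cos²(60°) = 1/0.5000² = 4.000.
Apparent area = 17000 × 4.000 ≈ 68000 km².

68000 km²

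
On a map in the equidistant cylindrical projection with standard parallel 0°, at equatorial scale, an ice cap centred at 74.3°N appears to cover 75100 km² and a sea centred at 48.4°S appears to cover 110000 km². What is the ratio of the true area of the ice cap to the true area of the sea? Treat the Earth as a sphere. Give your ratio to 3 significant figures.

0.278

On the plate carrée, areal scale = h·k = 1 × sec φ, so true area = apparent × cos φ.
True area of ice cap: 75100 × cos(74.3°) = 75100 × 0.2706 = 20320 km².
True area of sea: 110000 × cos(48.4°) = 110000 × 0.6639 = 73030 km².
Ratio = 20320 / 73030 ≈ 0.278.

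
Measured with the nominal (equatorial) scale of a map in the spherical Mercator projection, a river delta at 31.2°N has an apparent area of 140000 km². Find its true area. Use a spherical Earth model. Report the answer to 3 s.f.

The Mercator projection is conformal; its linear scale factor is the same in every direction and equals sec φ = 1/cos φ.
Areal scale = k² = sec²φ = 1/cos²(31.2°) = 1/0.8554² = 1.367.
True area = apparent / (areal scale) = 140000 / 1.367 ≈ 102000 km².

102000 km²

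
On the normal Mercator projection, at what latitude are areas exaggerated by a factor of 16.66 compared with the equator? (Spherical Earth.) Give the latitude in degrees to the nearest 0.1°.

Mercator areal scale is sec²φ.
sec²φ = 16.66  ⇒  cos²φ = 0.06002  ⇒  cos φ = 0.2450.
φ = arccos(0.2450) ≈ 75.8°.

75.8°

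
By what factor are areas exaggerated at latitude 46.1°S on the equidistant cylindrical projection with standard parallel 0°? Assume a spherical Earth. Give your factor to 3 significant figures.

Plate carrée maps x = Rλ, y = Rφ. The meridian scale is h = 1 and the parallel scale is k = 1/cos φ = sec φ.
Areal scale = h·k = 1 × sec φ; at 46.1°, h = 1.000, k = 1.442, so h·k = 1.442.

1.44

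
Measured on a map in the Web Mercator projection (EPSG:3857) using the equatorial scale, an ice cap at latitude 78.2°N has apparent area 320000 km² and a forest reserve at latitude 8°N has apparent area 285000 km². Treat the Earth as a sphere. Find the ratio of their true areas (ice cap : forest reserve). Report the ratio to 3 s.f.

0.0479

Since Mercator area scale is 1/cos²φ, the true area equals the apparent area multiplied by cos²φ.
True area of ice cap: 320000 × cos²(78.2°) = 320000 × 0.04182 = 13380 km².
True area of forest reserve: 285000 × cos²(8°) = 285000 × 0.9806 = 279500 km².
Ratio = 13380 / 279500 ≈ 0.0479.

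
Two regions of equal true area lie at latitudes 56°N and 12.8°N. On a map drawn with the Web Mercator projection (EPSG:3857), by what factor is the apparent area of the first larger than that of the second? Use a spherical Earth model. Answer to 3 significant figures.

3.04

Mercator is conformal with k = sec φ, so areal scale = k² = sec²φ.
At 56°: sec²(56°) = 1/0.5592² = 3.198.
At 12.8°: sec²(12.8°) = 1/0.9751² = 1.052.
Ratio = 3.198/1.052 = cos²(12.8°)/cos²(56°) ≈ 3.04.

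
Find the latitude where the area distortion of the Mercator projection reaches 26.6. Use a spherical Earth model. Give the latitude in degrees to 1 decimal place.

Mercator areal scale is sec²φ.
sec²φ = 26.6  ⇒  cos²φ = 0.03759  ⇒  cos φ = 0.1939.
φ = arccos(0.1939) ≈ 78.8°.

78.8°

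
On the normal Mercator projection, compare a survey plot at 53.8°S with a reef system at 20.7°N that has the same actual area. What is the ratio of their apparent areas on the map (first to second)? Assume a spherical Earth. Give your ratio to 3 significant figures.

On Mercator, area is exaggerated by sec²φ = 1/cos²φ.
At 53.8°: sec²(53.8°) = 1/0.5906² = 2.867.
At 20.7°: sec²(20.7°) = 1/0.9354² = 1.143.
Ratio = 2.867/1.143 = cos²(20.7°)/cos²(53.8°) ≈ 2.51.

2.51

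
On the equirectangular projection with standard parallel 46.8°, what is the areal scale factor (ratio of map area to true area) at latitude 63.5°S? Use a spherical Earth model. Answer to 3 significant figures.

1.53

With standard parallel φ₀ = 46.8°, the equirectangular projection gives x = Rλ cos φ₀, y = Rφ, so h = 1 and k = cos 46.8° / cos φ.
Areal scale = h·k = 1 × cos φ₀ / cos φ; at 63.5°, h = 1.000, k = 1.534, so h·k = 1.534.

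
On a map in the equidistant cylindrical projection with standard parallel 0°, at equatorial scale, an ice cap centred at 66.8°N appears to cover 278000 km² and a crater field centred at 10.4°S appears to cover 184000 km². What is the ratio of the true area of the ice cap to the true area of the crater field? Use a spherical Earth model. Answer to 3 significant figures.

0.605

On the plate carrée, areal scale = h·k = 1 × sec φ, so true area = apparent × cos φ.
True area of ice cap: 278000 × cos(66.8°) = 278000 × 0.3939 = 109500 km².
True area of crater field: 184000 × cos(10.4°) = 184000 × 0.9836 = 181000 km².
Ratio = 109500 / 181000 ≈ 0.605.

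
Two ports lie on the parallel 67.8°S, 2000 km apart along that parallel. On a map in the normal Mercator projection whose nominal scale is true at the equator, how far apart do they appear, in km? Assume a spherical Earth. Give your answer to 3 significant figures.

5290 km

For Mercator, h = k = sec φ (a conformal cylindrical projection has a single point scale, 1/cos φ).
Along the parallel, k = sec 67.8° = 1/0.3778 = 2.647.
Map distance = 2000 × 2.647 ≈ 5290 km.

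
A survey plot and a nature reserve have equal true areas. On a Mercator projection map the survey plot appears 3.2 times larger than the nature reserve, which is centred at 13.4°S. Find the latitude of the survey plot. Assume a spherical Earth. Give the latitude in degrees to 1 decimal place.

57.1°

Mercator areal scale is sec²φ, so apparent-area ratio = sec²φ₁ / sec²φ₂ = cos²φ₂ / cos²φ₁.
cos²φ₂ / cos²φ₁ = 3.2  ⇒  cos φ₁ = cos 13.4° / √3.2 = 0.9728/1.789 = 0.5438.
φ₁ = arccos(0.5438) ≈ 57.1°.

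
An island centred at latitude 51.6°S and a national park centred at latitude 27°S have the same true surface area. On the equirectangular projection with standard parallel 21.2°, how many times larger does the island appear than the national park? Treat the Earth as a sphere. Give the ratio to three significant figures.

In the equirectangular projection with standard parallel φ₀ = 21.2° (x = Rλ cos φ₀, y = Rφ), meridians are true-scale (h = 1) and the parallel scale is k = cos φ₀ / cos φ.
Areal scale at 51.6°: h·k = 1.000 × 1.501 = 1.501.
Areal scale at 27°: h·k = 1.000 × 1.046 = 1.046.
Ratio = 1.501/1.046 ≈ 1.43.

1.43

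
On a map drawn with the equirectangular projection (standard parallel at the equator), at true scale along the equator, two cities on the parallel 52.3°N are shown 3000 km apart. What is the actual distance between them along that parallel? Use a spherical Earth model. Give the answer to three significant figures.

Plate carrée maps x = Rλ, y = Rφ. The meridian scale is h = 1 and the parallel scale is k = 1/cos φ = sec φ.
Along the parallel at 52.3°, map distances are exaggerated by k = sec 52.3° = 1.635.
True distance = 3000 / 1.635 = 3000 × cos 52.3° ≈ 1830 km.

1830 km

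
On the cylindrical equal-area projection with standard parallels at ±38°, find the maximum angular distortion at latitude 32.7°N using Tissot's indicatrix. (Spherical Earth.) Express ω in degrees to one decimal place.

A cylindrical equal-area projection with standard parallel φ₀ has meridian scale h = cos φ / cos φ₀ and parallel scale k = cos φ₀ / cos φ (so areas are preserved, h·k = 1).
At 32.7°: h = 1.068, k = 0.9364; principal scales a = 1.068, b = 0.9364.
sin(ω/2) = (a − b)/(a + b) = 0.1315/2.004 = 0.06559, so ω = 2 arcsin(0.06559) ≈ 7.5°.

7.5°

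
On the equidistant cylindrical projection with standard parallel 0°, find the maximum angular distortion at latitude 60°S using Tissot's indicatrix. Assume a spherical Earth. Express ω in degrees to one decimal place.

38.9°

Plate carrée maps x = Rλ, y = Rφ. The meridian scale is h = 1 and the parallel scale is k = 1/cos φ = sec φ.
At 60°: h = 1.000, k = 2.000; principal scales a = 2.000, b = 1.000.
sin(ω/2) = (a − b)/(a + b) = 1.0000/3.000 = 0.3333, so ω = 2 arcsin(0.3333) ≈ 38.9°.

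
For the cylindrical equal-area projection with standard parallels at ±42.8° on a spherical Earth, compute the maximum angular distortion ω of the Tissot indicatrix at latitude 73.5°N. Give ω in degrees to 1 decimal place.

For cylindrical equal-area with standard parallel φ₀, h = cos φ / cos φ₀ and k = cos φ₀ / cos φ, so h·k = 1.
At 73.5°: h = 0.3871, k = 2.583; principal scales a = 2.583, b = 0.3871.
sin(ω/2) = (a − b)/(a + b) = 2.196/2.971 = 0.7394, so ω = 2 arcsin(0.7394) ≈ 95.4°.

95.4°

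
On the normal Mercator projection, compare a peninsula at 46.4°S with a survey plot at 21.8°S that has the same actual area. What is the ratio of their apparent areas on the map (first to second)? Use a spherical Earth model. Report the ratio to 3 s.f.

Mercator areal scale is sec²φ.
At 46.4°: sec²(46.4°) = 1/0.6896² = 2.103.
At 21.8°: sec²(21.8°) = 1/0.9285² = 1.160.
Ratio = 2.103/1.160 = cos²(21.8°)/cos²(46.4°) ≈ 1.81.

1.81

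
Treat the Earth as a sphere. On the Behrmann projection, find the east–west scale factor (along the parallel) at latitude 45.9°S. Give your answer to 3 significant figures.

1.24

Behrmann is a cylindrical equal-area projection with standard parallels at ±30°. For cylindrical equal-area with standard parallel φ₀, h = cos φ / cos φ₀ and k = cos φ₀ / cos φ, so h·k = 1.
k = cos 30° / cos 45.9° = 0.8660/0.6959 = 1.244.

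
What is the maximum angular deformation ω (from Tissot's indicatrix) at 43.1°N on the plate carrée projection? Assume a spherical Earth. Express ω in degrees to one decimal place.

Plate carrée maps x = Rλ, y = Rφ. The meridian scale is h = 1 and the parallel scale is k = 1/cos φ = sec φ.
At 43.1°: h = 1.000, k = 1.370; principal scales a = 1.370, b = 1.000.
sin(ω/2) = (a − b)/(a + b) = 0.3696/2.370 = 0.1560, so ω = 2 arcsin(0.1560) ≈ 17.9°.

17.9°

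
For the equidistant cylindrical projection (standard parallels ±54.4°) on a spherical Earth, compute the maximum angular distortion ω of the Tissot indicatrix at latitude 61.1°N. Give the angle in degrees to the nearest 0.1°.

In the equirectangular projection with standard parallel φ₀ = 54.4° (x = Rλ cos φ₀, y = Rφ), meridians are true-scale (h = 1) and the parallel scale is k = cos φ₀ / cos φ.
At 61.1°: h = 1.000, k = 1.205; principal scales a = 1.205, b = 1.000.
sin(ω/2) = (a − b)/(a + b) = 0.2045/2.205 = 0.09277, so ω = 2 arcsin(0.09277) ≈ 10.6°.

10.6°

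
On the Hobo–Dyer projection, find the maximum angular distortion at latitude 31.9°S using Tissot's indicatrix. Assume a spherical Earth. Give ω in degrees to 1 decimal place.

7.8°

Hobo–Dyer is a cylindrical equal-area projection with standard parallels at ±37.5°. Cylindrical equal-area (φ₀ = 37.5°): h = cos φ / cos 37.5° along meridians, k = cos 37.5° / cos φ along parallels; h·k = 1.
At 31.9°: h = 1.070, k = 0.9345; principal scales a = 1.070, b = 0.9345.
sin(ω/2) = (a − b)/(a + b) = 0.1356/2.005 = 0.06765, so ω = 2 arcsin(0.06765) ≈ 7.8°.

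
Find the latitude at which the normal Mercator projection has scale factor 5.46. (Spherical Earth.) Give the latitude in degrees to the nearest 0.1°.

Mercator scale is k = sec φ = 1/cos φ.
1/cos φ = 5.46  ⇒  cos φ = 0.1832  ⇒  φ = arccos(0.1832) ≈ 79.4°.

79.4°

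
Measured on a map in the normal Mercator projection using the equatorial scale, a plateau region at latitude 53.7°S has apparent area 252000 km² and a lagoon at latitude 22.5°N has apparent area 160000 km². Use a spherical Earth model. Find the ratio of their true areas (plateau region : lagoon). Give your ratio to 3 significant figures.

Mercator's areal exaggeration is sec²φ; hence true area = (apparent area) · cos²φ.
True area of plateau region: 252000 × cos²(53.7°) = 252000 × 0.3505 = 88320 km².
True area of lagoon: 160000 × cos²(22.5°) = 160000 × 0.8536 = 136600 km².
Ratio = 88320 / 136600 ≈ 0.647.

0.647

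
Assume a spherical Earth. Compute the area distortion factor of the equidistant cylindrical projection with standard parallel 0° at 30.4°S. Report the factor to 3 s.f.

Plate carrée maps x = Rλ, y = Rφ. The meridian scale is h = 1 and the parallel scale is k = 1/cos φ = sec φ.
Areal scale = h·k = 1 × sec φ; at 30.4°, h = 1.000, k = 1.159, so h·k = 1.159.

1.16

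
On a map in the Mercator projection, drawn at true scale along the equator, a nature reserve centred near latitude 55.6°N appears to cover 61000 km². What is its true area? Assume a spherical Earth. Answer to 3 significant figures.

Mercator is conformal, so the point scale is isotropic: h = k = sec φ = 1/cos φ.
Areal scale = k² = sec²φ = 1/cos²(55.6°) = 1/0.5650² = 3.133.
True area = apparent / (areal scale) = 61000 / 3.133 ≈ 19500 km².

19500 km²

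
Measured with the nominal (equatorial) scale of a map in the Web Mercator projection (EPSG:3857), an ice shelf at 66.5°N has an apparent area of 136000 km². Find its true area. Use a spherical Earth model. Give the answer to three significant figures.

21600 km²

Mercator is conformal, so the point scale is isotropic: h = k = sec φ = 1/cos φ.
Areal scale = k² = sec²φ = 1/cos²(66.5°) = 1/0.3987² = 6.289.
True area = apparent / (areal scale) = 136000 / 6.289 ≈ 21600 km².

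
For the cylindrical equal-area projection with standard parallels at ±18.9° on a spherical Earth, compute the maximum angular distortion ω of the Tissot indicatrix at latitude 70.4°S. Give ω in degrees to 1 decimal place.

101.9°

A cylindrical equal-area projection with standard parallel φ₀ has meridian scale h = cos φ / cos φ₀ and parallel scale k = cos φ₀ / cos φ (so areas are preserved, h·k = 1).
At 70.4°: h = 0.3546, k = 2.820; principal scales a = 2.820, b = 0.3546.
sin(ω/2) = (a − b)/(a + b) = 2.466/3.175 = 0.7766, so ω = 2 arcsin(0.7766) ≈ 101.9°.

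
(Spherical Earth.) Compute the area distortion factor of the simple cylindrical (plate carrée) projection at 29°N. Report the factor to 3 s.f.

1.14

For the equirectangular projection with φ₀ = 0 (plate carrée), h = 1 along meridians and k = sec φ along parallels.
Areal scale = h·k = 1 × sec φ; at 29°, h = 1.000, k = 1.143, so h·k = 1.143.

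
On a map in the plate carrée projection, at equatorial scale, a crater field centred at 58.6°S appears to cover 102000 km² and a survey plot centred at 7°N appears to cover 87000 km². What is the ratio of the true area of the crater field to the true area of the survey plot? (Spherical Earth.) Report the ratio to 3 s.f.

Plate carrée has h = 1 and k = sec φ, giving areal scale sec φ; true area = (apparent area) · cos φ.
True area of crater field: 102000 × cos(58.6°) = 102000 × 0.5210 = 53140 km².
True area of survey plot: 87000 × cos(7°) = 87000 × 0.9925 = 86350 km².
Ratio = 53140 / 86350 ≈ 0.615.

0.615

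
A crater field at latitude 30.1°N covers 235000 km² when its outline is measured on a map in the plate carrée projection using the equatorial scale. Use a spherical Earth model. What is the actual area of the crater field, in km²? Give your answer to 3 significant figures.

In the plate carrée (x = Rλ, y = Rφ), meridians are true-scale (h = 1) and parallels are stretched by k = sec φ.
Areal scale = h·k = 1 × sec φ; at 30.1°, h = 1.000, k = 1.156, so h·k = 1.156.
True area = apparent / (areal scale) = 235000 / 1.156 ≈ 203000 km².

203000 km²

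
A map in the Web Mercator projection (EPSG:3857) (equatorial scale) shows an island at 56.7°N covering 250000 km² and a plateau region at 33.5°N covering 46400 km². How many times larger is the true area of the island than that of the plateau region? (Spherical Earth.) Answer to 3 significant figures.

2.34

On Mercator the areal scale is sec²φ, so true area = apparent × cos²φ.
True area of island: 250000 × cos²(56.7°) = 250000 × 0.3014 = 75360 km².
True area of plateau region: 46400 × cos²(33.5°) = 46400 × 0.6954 = 32260 km².
Ratio = 75360 / 32260 ≈ 2.34.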